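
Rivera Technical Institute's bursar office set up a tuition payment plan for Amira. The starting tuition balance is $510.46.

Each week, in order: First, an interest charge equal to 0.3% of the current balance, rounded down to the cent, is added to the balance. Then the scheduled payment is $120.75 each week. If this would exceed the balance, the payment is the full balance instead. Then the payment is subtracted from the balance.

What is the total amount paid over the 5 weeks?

$514.51

Week 1: $510.46 +$1.53 interest = $511.99; pay $120.75 → $391.24
Week 2: $391.24 +$1.17 interest = $392.41; pay $120.75 → $271.66
Week 3: $271.66 +$0.81 interest = $272.47; pay $120.75 → $151.72
Week 4: $151.72 +$0.45 interest = $152.17; pay $120.75 → $31.42
Week 5: $31.42 +$0.09 interest = $31.51; pay $31.51 → $0.00
Total paid: $514.51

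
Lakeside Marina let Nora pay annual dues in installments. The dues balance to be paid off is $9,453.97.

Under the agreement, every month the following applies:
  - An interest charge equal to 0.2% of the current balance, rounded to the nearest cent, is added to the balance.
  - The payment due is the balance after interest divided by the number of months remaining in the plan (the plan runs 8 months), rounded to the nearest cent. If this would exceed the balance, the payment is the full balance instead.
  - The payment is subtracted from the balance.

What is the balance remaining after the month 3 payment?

$5,944.26

Month 1: opening $9,453.97; interest $18.91 → $9,472.88; payment $1,184.11; balance $8,288.77
Month 2: opening $8,288.77; interest $16.58 → $8,305.35; payment $1,186.48; balance $7,118.87
Month 3: opening $7,118.87; interest $14.24 → $7,133.11; payment $1,188.85; balance $5,944.26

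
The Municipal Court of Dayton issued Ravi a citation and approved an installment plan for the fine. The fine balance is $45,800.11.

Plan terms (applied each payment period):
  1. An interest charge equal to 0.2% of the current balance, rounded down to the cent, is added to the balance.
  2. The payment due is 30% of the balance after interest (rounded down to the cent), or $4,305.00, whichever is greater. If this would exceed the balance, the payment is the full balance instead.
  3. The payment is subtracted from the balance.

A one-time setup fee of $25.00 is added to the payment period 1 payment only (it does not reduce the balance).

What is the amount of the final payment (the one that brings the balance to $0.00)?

$2,515.62

Payment period 1: opening $45,800.11; interest $91.60 → $45,891.71; payment $13,767.51 (+ $25.00 fee); balance $32,124.20
Payment period 2: opening $32,124.20; interest $64.24 → $32,188.44; payment $9,656.53; balance $22,531.91
Payment period 3: opening $22,531.91; interest $45.06 → $22,576.97; payment $6,773.09; balance $15,803.88
Payment period 4: opening $15,803.88; interest $31.60 → $15,835.48; payment $4,750.64; balance $11,084.84
Payment period 5: opening $11,084.84; interest $22.16 → $11,107.00; payment $4,305.00; balance $6,802.00
Payment period 6: opening $6,802.00; interest $13.60 → $6,815.60; payment $4,305.00; balance $2,510.60
Payment period 7: opening $2,510.60; interest $5.02 → $2,515.62; payment $2,515.62; balance $0.00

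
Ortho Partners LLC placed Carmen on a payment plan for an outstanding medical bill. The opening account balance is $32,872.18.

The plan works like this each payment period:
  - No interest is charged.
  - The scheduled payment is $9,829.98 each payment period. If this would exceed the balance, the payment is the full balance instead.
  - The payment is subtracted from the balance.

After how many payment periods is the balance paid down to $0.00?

Payment period 1: opening $32,872.18; payment $9,829.98; balance $23,042.20
Payment period 2: opening $23,042.20; payment $9,829.98; balance $13,212.22
Payment period 3: opening $13,212.22; payment $9,829.98; balance $3,382.24
Payment period 4: opening $3,382.24; payment $3,382.24; balance $0.00
Balance reaches $0.00 in payment period 4.

4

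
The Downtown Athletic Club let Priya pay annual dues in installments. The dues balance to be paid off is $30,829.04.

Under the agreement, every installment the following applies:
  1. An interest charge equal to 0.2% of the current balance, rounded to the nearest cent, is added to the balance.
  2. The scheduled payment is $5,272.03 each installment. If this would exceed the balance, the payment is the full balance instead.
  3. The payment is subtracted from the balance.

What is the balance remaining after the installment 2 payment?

$20,397.88

# | Opening | Interest | Payment | End bal
1 | $30,829.04 | $61.66 | $5,272.03 | $25,618.67
2 | $25,618.67 | $51.24 | $5,272.03 | $20,397.88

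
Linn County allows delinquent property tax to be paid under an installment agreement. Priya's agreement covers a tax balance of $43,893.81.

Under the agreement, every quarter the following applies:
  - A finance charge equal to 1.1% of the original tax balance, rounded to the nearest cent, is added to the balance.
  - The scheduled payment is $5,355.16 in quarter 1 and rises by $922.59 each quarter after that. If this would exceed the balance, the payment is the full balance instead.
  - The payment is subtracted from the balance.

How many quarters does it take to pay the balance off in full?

7

# | Opening | Interest | Payment | End bal
1 | $43,893.81 | $482.83 | $5,355.16 | $39,021.48
2 | $39,021.48 | $482.83 | $6,277.75 | $33,226.56
3 | $33,226.56 | $482.83 | $7,200.34 | $26,509.05
4 | $26,509.05 | $482.83 | $8,122.93 | $18,868.95
5 | $18,868.95 | $482.83 | $9,045.52 | $10,306.26
6 | $10,306.26 | $482.83 | $9,968.11 | $820.98
7 | $820.98 | $482.83 | $1,303.81 | $0.00
Balance reaches $0.00 in quarter 7.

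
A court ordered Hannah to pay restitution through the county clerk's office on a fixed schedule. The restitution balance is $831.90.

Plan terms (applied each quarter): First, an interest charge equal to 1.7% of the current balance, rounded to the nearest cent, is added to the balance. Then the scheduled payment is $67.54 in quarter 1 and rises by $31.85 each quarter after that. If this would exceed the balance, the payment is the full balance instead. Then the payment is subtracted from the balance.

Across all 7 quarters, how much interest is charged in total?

$60.10

Quarter 1: opening $831.90; interest $14.14 → $846.04; payment $67.54; balance $778.50
Quarter 2: opening $778.50; interest $13.23 → $791.73; payment $99.39; balance $692.34
Quarter 3: opening $692.34; interest $11.77 → $704.11; payment $131.24; balance $572.87
Quarter 4: opening $572.87; interest $9.74 → $582.61; payment $163.09; balance $419.52
Quarter 5: opening $419.52; interest $7.13 → $426.65; payment $194.94; balance $231.71
Quarter 6: opening $231.71; interest $3.94 → $235.65; payment $226.79; balance $8.86
Quarter 7: opening $8.86; interest $0.15 → $9.01; payment $9.01; balance $0.00
Total interest: $14.14 + $13.23 + $11.77 + $9.74 + $7.13 + $3.94 + $0.15 = $60.10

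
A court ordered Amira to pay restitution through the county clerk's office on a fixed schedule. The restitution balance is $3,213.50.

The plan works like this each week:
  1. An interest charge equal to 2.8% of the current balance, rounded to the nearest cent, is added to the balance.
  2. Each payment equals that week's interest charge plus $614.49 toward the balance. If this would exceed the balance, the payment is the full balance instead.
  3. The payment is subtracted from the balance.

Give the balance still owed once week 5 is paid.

$141.05

Week 1: opening $3,213.50; interest $89.98 → $3,303.48; payment $704.47; balance $2,599.01
Week 2: opening $2,599.01; interest $72.77 → $2,671.78; payment $687.26; balance $1,984.52
Week 3: opening $1,984.52; interest $55.57 → $2,040.09; payment $670.06; balance $1,370.03
Week 4: opening $1,370.03; interest $38.36 → $1,408.39; payment $652.85; balance $755.54
Week 5: opening $755.54; interest $21.16 → $776.70; payment $635.65; balance $141.05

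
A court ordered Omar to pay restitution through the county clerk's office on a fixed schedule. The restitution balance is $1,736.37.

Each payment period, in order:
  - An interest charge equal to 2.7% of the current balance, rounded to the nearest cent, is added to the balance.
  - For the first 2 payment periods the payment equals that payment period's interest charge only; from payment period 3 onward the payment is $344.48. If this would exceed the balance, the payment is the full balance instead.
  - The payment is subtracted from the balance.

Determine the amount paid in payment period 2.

# | Opening | Interest | Payment | End bal
1 | $1,736.37 | $46.88 | $46.88 | $1,736.37
2 | $1,736.37 | $46.88 | $46.88 | $1,736.37

$46.88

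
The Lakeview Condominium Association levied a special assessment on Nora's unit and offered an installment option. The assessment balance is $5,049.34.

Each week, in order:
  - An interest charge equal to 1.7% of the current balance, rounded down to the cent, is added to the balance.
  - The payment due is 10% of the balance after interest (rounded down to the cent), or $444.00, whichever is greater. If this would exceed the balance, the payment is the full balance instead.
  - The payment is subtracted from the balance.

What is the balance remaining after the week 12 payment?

$211.35

Week 1: $5,049.34 +$85.83 interest = $5,135.17; pay $513.51 → $4,621.66
Week 2: $4,621.66 +$78.56 interest = $4,700.22; pay $470.02 → $4,230.20
Week 3: $4,230.20 +$71.91 interest = $4,302.11; pay $444.00 → $3,858.11
Week 4: $3,858.11 +$65.58 interest = $3,923.69; pay $444.00 → $3,479.69
Week 5: $3,479.69 +$59.15 interest = $3,538.84; pay $444.00 → $3,094.84
Week 6: $3,094.84 +$52.61 interest = $3,147.45; pay $444.00 → $2,703.45
Week 7: $2,703.45 +$45.95 interest = $2,749.40; pay $444.00 → $2,305.40
Week 8: $2,305.40 +$39.19 interest = $2,344.59; pay $444.00 → $1,900.59
Week 9: $1,900.59 +$32.31 interest = $1,932.90; pay $444.00 → $1,488.90
Week 10: $1,488.90 +$25.31 interest = $1,514.21; pay $444.00 → $1,070.21
Week 11: $1,070.21 +$18.19 interest = $1,088.40; pay $444.00 → $644.40
Week 12: $644.40 +$10.95 interest = $655.35; pay $444.00 → $211.35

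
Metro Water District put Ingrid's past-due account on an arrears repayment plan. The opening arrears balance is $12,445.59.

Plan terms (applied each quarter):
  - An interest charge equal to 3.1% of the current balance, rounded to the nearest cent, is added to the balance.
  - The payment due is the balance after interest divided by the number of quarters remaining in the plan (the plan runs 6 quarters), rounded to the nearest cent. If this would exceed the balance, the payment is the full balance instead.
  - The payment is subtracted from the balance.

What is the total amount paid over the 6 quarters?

$13,867.91

Quarter 1: $12,445.59 +$385.81 interest = $12,831.40; pay $2,138.57 → $10,692.83
Quarter 2: $10,692.83 +$331.48 interest = $11,024.31; pay $2,204.86 → $8,819.45
Quarter 3: $8,819.45 +$273.40 interest = $9,092.85; pay $2,273.21 → $6,819.64
Quarter 4: $6,819.64 +$211.41 interest = $7,031.05; pay $2,343.68 → $4,687.37
Quarter 5: $4,687.37 +$145.31 interest = $4,832.68; pay $2,416.34 → $2,416.34
Quarter 6: $2,416.34 +$74.91 interest = $2,491.25; pay $2,491.25 → $0.00
Total paid: $13,867.91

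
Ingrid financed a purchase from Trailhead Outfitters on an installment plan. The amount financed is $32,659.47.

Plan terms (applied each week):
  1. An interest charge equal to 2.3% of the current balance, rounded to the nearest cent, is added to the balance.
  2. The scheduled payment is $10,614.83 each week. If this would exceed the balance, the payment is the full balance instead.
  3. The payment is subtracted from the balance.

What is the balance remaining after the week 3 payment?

$2,382.67

Week 1: $32,659.47 +$751.17 interest = $33,410.64; pay $10,614.83 → $22,795.81
Week 2: $22,795.81 +$524.30 interest = $23,320.11; pay $10,614.83 → $12,705.28
Week 3: $12,705.28 +$292.22 interest = $12,997.50; pay $10,614.83 → $2,382.67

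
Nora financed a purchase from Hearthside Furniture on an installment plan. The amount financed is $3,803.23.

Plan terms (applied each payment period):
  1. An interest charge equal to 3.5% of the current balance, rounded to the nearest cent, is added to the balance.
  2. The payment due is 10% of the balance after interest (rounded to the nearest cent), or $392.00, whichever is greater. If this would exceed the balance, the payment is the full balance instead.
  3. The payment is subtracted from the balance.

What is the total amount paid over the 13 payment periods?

$4,726.93

Payment period 1: $3,803.23 +$133.11 interest = $3,936.34; pay $393.63 → $3,542.71
Payment period 2: $3,542.71 +$123.99 interest = $3,666.70; pay $392.00 → $3,274.70
Payment period 3: $3,274.70 +$114.61 interest = $3,389.31; pay $392.00 → $2,997.31
Payment period 4: $2,997.31 +$104.91 interest = $3,102.22; pay $392.00 → $2,710.22
Payment period 5: $2,710.22 +$94.86 interest = $2,805.08; pay $392.00 → $2,413.08
Payment period 6: $2,413.08 +$84.46 interest = $2,497.54; pay $392.00 → $2,105.54
Payment period 7: $2,105.54 +$73.69 interest = $2,179.23; pay $392.00 → $1,787.23
Payment period 8: $1,787.23 +$62.55 interest = $1,849.78; pay $392.00 → $1,457.78
Payment period 9: $1,457.78 +$51.02 interest = $1,508.80; pay $392.00 → $1,116.80
Payment period 10: $1,116.80 +$39.09 interest = $1,155.89; pay $392.00 → $763.89
Payment period 11: $763.89 +$26.74 interest = $790.63; pay $392.00 → $398.63
Payment period 12: $398.63 +$13.95 interest = $412.58; pay $392.00 → $20.58
Payment period 13: $20.58 +$0.72 interest = $21.30; pay $21.30 → $0.00
Total paid: $4,726.93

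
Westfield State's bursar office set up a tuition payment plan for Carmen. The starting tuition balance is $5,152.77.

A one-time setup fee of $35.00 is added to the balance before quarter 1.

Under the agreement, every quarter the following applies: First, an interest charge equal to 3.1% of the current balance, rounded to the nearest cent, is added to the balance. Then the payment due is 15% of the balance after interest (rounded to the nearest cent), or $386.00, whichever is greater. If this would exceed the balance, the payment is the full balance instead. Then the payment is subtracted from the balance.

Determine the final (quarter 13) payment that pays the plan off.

Quarter 1: $5,187.77 +$160.82 interest = $5,348.59; pay $802.29 → $4,546.30
Quarter 2: $4,546.30 +$140.94 interest = $4,687.24; pay $703.09 → $3,984.15
Quarter 3: $3,984.15 +$123.51 interest = $4,107.66; pay $616.15 → $3,491.51
Quarter 4: $3,491.51 +$108.24 interest = $3,599.75; pay $539.96 → $3,059.79
Quarter 5: $3,059.79 +$94.85 interest = $3,154.64; pay $473.20 → $2,681.44
Quarter 6: $2,681.44 +$83.12 interest = $2,764.56; pay $414.68 → $2,349.88
Quarter 7: $2,349.88 +$72.85 interest = $2,422.73; pay $386.00 → $2,036.73
Quarter 8: $2,036.73 +$63.14 interest = $2,099.87; pay $386.00 → $1,713.87
Quarter 9: $1,713.87 +$53.13 interest = $1,767.00; pay $386.00 → $1,381.00
Quarter 10: $1,381.00 +$42.81 interest = $1,423.81; pay $386.00 → $1,037.81
Quarter 11: $1,037.81 +$32.17 interest = $1,069.98; pay $386.00 → $683.98
Quarter 12: $683.98 +$21.20 interest = $705.18; pay $386.00 → $319.18
Quarter 13: $319.18 +$9.89 interest = $329.07; pay $329.07 → $0.00

$329.07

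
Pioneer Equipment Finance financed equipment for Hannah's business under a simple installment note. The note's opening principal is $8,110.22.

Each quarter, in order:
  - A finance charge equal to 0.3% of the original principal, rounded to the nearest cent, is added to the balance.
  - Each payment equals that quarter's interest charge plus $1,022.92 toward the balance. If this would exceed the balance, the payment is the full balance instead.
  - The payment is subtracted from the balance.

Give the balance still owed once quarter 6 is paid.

$1,972.70

# | Opening | Interest | Payment | End bal
1 | $8,110.22 | $24.33 | $1,047.25 | $7,087.30
2 | $7,087.30 | $24.33 | $1,047.25 | $6,064.38
3 | $6,064.38 | $24.33 | $1,047.25 | $5,041.46
4 | $5,041.46 | $24.33 | $1,047.25 | $4,018.54
5 | $4,018.54 | $24.33 | $1,047.25 | $2,995.62
6 | $2,995.62 | $24.33 | $1,047.25 | $1,972.70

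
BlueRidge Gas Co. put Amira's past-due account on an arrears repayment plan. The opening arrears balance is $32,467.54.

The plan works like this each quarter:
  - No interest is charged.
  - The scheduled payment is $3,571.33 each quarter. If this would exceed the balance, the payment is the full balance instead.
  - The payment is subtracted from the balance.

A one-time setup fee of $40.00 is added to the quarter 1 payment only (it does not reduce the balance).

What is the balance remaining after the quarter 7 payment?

$7,468.23

Quarter 1: opening $32,467.54; payment $3,571.33 (+ $40.00 fee); balance $28,896.21
Quarter 2: opening $28,896.21; payment $3,571.33; balance $25,324.88
Quarter 3: opening $25,324.88; payment $3,571.33; balance $21,753.55
Quarter 4: opening $21,753.55; payment $3,571.33; balance $18,182.22
Quarter 5: opening $18,182.22; payment $3,571.33; balance $14,610.89
Quarter 6: opening $14,610.89; payment $3,571.33; balance $11,039.56
Quarter 7: opening $11,039.56; payment $3,571.33; balance $7,468.23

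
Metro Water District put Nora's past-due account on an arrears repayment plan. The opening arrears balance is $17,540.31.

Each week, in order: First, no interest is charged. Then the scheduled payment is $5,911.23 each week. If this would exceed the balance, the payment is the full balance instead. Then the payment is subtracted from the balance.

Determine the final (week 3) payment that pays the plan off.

Week 1: opening $17,540.31; payment $5,911.23; balance $11,629.08
Week 2: opening $11,629.08; payment $5,911.23; balance $5,717.85
Week 3: opening $5,717.85; payment $5,717.85; balance $0.00

$5,717.85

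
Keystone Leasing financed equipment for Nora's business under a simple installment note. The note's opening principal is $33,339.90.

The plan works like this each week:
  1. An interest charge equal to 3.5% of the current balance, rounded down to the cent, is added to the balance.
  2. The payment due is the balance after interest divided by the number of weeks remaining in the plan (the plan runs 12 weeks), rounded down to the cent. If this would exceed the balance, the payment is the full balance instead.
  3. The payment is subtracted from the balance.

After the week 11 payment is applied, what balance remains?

Week 1: opening $33,339.90; interest $1,166.89 → $34,506.79; payment $2,875.56; balance $31,631.23
Week 2: opening $31,631.23; interest $1,107.09 → $32,738.32; payment $2,976.21; balance $29,762.11
Week 3: opening $29,762.11; interest $1,041.67 → $30,803.78; payment $3,080.37; balance $27,723.41
Week 4: opening $27,723.41; interest $970.31 → $28,693.72; payment $3,188.19; balance $25,505.53
Week 5: opening $25,505.53; interest $892.69 → $26,398.22; payment $3,299.77; balance $23,098.45
Week 6: opening $23,098.45; interest $808.44 → $23,906.89; payment $3,415.27; balance $20,491.62
Week 7: opening $20,491.62; interest $717.20 → $21,208.82; payment $3,534.80; balance $17,674.02
Week 8: opening $17,674.02; interest $618.59 → $18,292.61; payment $3,658.52; balance $14,634.09
Week 9: opening $14,634.09; interest $512.19 → $15,146.28; payment $3,786.57; balance $11,359.71
Week 10: opening $11,359.71; interest $397.58 → $11,757.29; payment $3,919.09; balance $7,838.20
Week 11: opening $7,838.20; interest $274.33 → $8,112.53; payment $4,056.26; balance $4,056.27

$4,056.27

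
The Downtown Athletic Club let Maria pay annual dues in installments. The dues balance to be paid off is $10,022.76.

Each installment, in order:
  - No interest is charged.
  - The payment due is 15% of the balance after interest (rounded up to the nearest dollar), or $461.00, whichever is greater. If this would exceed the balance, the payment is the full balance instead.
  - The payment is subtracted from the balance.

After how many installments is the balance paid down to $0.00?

14

Installment 1: opening $10,022.76; payment $1,504.00; balance $8,518.76
Installment 2: opening $8,518.76; payment $1,278.00; balance $7,240.76
Installment 3: opening $7,240.76; payment $1,087.00; balance $6,153.76
Installment 4: opening $6,153.76; payment $924.00; balance $5,229.76
Installment 5: opening $5,229.76; payment $785.00; balance $4,444.76
Installment 6: opening $4,444.76; payment $667.00; balance $3,777.76
Installment 7: opening $3,777.76; payment $567.00; balance $3,210.76
Installment 8: opening $3,210.76; payment $482.00; balance $2,728.76
Installment 9: opening $2,728.76; payment $461.00; balance $2,267.76
Installment 10: opening $2,267.76; payment $461.00; balance $1,806.76
Installment 11: opening $1,806.76; payment $461.00; balance $1,345.76
Installment 12: opening $1,345.76; payment $461.00; balance $884.76
Installment 13: opening $884.76; payment $461.00; balance $423.76
Installment 14: opening $423.76; payment $423.76; balance $0.00
Balance reaches $0.00 in installment 14.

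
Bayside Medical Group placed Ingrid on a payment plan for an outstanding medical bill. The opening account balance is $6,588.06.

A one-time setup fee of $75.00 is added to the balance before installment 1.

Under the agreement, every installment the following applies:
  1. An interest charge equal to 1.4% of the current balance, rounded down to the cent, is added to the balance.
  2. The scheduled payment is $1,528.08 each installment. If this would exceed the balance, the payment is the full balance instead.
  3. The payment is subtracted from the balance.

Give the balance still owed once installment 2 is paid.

Installment 1: opening $6,663.06; interest $93.28 → $6,756.34; payment $1,528.08; balance $5,228.26
Installment 2: opening $5,228.26; interest $73.19 → $5,301.45; payment $1,528.08; balance $3,773.37

$3,773.37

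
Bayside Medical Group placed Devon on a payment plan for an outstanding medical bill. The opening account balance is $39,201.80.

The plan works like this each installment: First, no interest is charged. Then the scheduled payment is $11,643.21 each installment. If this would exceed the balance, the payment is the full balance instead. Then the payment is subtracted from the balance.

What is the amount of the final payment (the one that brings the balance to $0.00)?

$4,272.17

# | Opening | Payment | End bal
1 | $39,201.80 | $11,643.21 | $27,558.59
2 | $27,558.59 | $11,643.21 | $15,915.38
3 | $15,915.38 | $11,643.21 | $4,272.17
4 | $4,272.17 | $4,272.17 | $0.00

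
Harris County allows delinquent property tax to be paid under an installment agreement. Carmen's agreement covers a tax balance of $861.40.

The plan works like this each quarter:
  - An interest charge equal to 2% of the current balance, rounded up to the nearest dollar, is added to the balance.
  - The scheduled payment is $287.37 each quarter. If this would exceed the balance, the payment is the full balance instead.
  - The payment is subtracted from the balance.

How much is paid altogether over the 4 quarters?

$899.40

Quarter 1: $861.40 +$18.00 interest = $879.40; pay $287.37 → $592.03
Quarter 2: $592.03 +$12.00 interest = $604.03; pay $287.37 → $316.66
Quarter 3: $316.66 +$7.00 interest = $323.66; pay $287.37 → $36.29
Quarter 4: $36.29 +$1.00 interest = $37.29; pay $37.29 → $0.00
Total paid: $899.40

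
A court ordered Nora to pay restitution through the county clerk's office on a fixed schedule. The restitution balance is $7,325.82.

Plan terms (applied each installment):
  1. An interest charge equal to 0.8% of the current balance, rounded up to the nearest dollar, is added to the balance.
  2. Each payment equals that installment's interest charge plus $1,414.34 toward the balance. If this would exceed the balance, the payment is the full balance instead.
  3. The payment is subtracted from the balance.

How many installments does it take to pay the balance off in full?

6

Installment 1: opening $7,325.82; interest $59.00 → $7,384.82; payment $1,473.34; balance $5,911.48
Installment 2: opening $5,911.48; interest $48.00 → $5,959.48; payment $1,462.34; balance $4,497.14
Installment 3: opening $4,497.14; interest $36.00 → $4,533.14; payment $1,450.34; balance $3,082.80
Installment 4: opening $3,082.80; interest $25.00 → $3,107.80; payment $1,439.34; balance $1,668.46
Installment 5: opening $1,668.46; interest $14.00 → $1,682.46; payment $1,428.34; balance $254.12
Installment 6: opening $254.12; interest $3.00 → $257.12; payment $257.12; balance $0.00
Balance reaches $0.00 in installment 6.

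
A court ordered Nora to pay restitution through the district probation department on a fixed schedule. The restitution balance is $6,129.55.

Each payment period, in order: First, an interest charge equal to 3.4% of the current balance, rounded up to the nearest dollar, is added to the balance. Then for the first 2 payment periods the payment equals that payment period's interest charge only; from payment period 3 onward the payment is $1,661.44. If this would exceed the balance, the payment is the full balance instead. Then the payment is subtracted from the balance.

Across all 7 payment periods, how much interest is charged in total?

Payment period 1: opening $6,129.55; interest $209.00 → $6,338.55; payment $209.00; balance $6,129.55
Payment period 2: opening $6,129.55; interest $209.00 → $6,338.55; payment $209.00; balance $6,129.55
Payment period 3: opening $6,129.55; interest $209.00 → $6,338.55; payment $1,661.44; balance $4,677.11
Payment period 4: opening $4,677.11; interest $160.00 → $4,837.11; payment $1,661.44; balance $3,175.67
Payment period 5: opening $3,175.67; interest $108.00 → $3,283.67; payment $1,661.44; balance $1,622.23
Payment period 6: opening $1,622.23; interest $56.00 → $1,678.23; payment $1,661.44; balance $16.79
Payment period 7: opening $16.79; interest $1.00 → $17.79; payment $17.79; balance $0.00
Total interest: $209.00 + $209.00 + $209.00 + $160.00 + $108.00 + $56.00 + $1.00 = $952.00

$952.00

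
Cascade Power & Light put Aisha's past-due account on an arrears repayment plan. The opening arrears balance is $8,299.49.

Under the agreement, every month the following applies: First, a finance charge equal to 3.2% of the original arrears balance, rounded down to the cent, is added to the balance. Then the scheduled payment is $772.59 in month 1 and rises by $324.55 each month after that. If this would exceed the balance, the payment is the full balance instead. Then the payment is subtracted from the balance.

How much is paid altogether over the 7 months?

$10,158.55

# | Opening | Interest | Payment | End bal
1 | $8,299.49 | $265.58 | $772.59 | $7,792.48
2 | $7,792.48 | $265.58 | $1,097.14 | $6,960.92
3 | $6,960.92 | $265.58 | $1,421.69 | $5,804.81
4 | $5,804.81 | $265.58 | $1,746.24 | $4,324.15
5 | $4,324.15 | $265.58 | $2,070.79 | $2,518.94
6 | $2,518.94 | $265.58 | $2,395.34 | $389.18
7 | $389.18 | $265.58 | $654.76 | $0.00
Total paid: $10,158.55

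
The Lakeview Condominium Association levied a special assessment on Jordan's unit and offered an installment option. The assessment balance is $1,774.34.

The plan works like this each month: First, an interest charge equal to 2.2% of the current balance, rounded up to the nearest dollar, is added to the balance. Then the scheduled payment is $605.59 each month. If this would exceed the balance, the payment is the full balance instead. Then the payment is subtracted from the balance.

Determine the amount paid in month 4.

$39.57

Month 1: opening $1,774.34; interest $40.00 → $1,814.34; payment $605.59; balance $1,208.75
Month 2: opening $1,208.75; interest $27.00 → $1,235.75; payment $605.59; balance $630.16
Month 3: opening $630.16; interest $14.00 → $644.16; payment $605.59; balance $38.57
Month 4: opening $38.57; interest $1.00 → $39.57; payment $39.57; balance $0.00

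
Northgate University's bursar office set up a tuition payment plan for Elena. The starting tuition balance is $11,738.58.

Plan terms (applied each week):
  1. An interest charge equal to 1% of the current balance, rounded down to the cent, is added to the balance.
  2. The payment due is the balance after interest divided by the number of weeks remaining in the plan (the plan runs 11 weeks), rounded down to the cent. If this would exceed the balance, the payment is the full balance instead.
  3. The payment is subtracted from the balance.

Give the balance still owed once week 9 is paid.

$2,334.24

# | Opening | Interest | Payment | End bal
1 | $11,738.58 | $117.38 | $1,077.81 | $10,778.15
2 | $10,778.15 | $107.78 | $1,088.59 | $9,797.34
3 | $9,797.34 | $97.97 | $1,099.47 | $8,795.84
4 | $8,795.84 | $87.95 | $1,110.47 | $7,773.32
5 | $7,773.32 | $77.73 | $1,121.57 | $6,729.48
6 | $6,729.48 | $67.29 | $1,132.79 | $5,663.98
7 | $5,663.98 | $56.63 | $1,144.12 | $4,576.49
8 | $4,576.49 | $45.76 | $1,155.56 | $3,466.69
9 | $3,466.69 | $34.66 | $1,167.11 | $2,334.24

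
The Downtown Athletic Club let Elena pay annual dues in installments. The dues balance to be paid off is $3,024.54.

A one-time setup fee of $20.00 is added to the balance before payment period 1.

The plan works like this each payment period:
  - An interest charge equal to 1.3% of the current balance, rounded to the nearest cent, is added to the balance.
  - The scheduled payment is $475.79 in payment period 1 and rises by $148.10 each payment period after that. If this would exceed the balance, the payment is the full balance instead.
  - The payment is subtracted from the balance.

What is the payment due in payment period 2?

$623.89

# | Opening | Interest | Payment | End bal
1 | $3,044.54 | $39.58 | $475.79 | $2,608.33
2 | $2,608.33 | $33.91 | $623.89 | $2,018.35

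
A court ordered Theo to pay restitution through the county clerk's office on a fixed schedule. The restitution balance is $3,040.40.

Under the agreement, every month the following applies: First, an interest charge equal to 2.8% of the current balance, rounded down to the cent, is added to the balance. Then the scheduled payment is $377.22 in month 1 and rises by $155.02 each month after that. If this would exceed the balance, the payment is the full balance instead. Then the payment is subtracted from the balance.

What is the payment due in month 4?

Month 1: $3,040.40 +$85.13 interest = $3,125.53; pay $377.22 → $2,748.31
Month 2: $2,748.31 +$76.95 interest = $2,825.26; pay $532.24 → $2,293.02
Month 3: $2,293.02 +$64.20 interest = $2,357.22; pay $687.26 → $1,669.96
Month 4: $1,669.96 +$46.75 interest = $1,716.71; pay $842.28 → $874.43

$842.28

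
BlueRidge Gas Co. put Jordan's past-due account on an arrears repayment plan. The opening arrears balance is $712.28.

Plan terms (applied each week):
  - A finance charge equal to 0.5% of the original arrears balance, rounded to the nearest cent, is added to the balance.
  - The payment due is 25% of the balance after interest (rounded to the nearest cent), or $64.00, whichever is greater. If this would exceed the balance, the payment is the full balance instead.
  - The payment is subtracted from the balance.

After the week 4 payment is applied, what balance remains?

$232.67

# | Opening | Interest | Payment | End bal
1 | $712.28 | $3.56 | $178.96 | $536.88
2 | $536.88 | $3.56 | $135.11 | $405.33
3 | $405.33 | $3.56 | $102.22 | $306.67
4 | $306.67 | $3.56 | $77.56 | $232.67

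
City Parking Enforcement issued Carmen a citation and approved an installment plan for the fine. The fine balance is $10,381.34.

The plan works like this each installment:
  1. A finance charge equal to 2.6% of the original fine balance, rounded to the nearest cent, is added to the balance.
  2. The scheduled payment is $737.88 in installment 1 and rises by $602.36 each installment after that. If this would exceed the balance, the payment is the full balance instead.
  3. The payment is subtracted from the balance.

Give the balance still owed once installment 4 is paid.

# | Opening | Interest | Payment | End bal
1 | $10,381.34 | $269.91 | $737.88 | $9,913.37
2 | $9,913.37 | $269.91 | $1,340.24 | $8,843.04
3 | $8,843.04 | $269.91 | $1,942.60 | $7,170.35
4 | $7,170.35 | $269.91 | $2,544.96 | $4,895.30

$4,895.30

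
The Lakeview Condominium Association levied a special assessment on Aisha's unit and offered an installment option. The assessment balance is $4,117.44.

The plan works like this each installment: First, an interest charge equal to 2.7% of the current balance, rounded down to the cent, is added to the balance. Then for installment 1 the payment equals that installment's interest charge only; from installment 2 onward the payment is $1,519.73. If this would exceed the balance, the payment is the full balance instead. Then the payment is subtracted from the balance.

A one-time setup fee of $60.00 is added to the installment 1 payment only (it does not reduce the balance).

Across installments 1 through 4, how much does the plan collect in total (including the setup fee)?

Installment 1: opening $4,117.44; interest $111.17 → $4,228.61; payment $111.17 (+ $60.00 fee); balance $4,117.44
Installment 2: opening $4,117.44; interest $111.17 → $4,228.61; payment $1,519.73; balance $2,708.88
Installment 3: opening $2,708.88; interest $73.13 → $2,782.01; payment $1,519.73; balance $1,262.28
Installment 4: opening $1,262.28; interest $34.08 → $1,296.36; payment $1,296.36; balance $0.00
Total paid: $4,506.99

$4,506.99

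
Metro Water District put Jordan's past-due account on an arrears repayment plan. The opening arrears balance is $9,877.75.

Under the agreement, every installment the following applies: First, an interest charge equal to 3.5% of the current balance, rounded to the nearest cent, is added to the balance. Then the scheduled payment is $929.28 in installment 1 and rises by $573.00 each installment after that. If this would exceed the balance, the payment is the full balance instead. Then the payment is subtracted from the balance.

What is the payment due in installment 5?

$3,221.28

# | Opening | Interest | Payment | End bal
1 | $9,877.75 | $345.72 | $929.28 | $9,294.19
2 | $9,294.19 | $325.30 | $1,502.28 | $8,117.21
3 | $8,117.21 | $284.10 | $2,075.28 | $6,326.03
4 | $6,326.03 | $221.41 | $2,648.28 | $3,899.16
5 | $3,899.16 | $136.47 | $3,221.28 | $814.35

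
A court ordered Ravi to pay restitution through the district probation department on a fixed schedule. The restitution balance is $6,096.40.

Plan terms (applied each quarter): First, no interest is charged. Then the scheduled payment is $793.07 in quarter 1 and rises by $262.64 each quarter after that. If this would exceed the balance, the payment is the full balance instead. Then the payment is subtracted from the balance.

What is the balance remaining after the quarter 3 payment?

Quarter 1: opening $6,096.40; payment $793.07; balance $5,303.33
Quarter 2: opening $5,303.33; payment $1,055.71; balance $4,247.62
Quarter 3: opening $4,247.62; payment $1,318.35; balance $2,929.27

$2,929.27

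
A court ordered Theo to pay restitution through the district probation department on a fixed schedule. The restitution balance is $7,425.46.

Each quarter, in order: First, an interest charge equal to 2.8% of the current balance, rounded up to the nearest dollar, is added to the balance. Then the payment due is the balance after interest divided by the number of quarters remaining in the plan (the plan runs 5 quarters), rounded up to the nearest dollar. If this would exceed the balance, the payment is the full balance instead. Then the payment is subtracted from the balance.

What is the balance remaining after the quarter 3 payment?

Quarter 1: $7,425.46 +$208.00 interest = $7,633.46; pay $1,527.00 → $6,106.46
Quarter 2: $6,106.46 +$171.00 interest = $6,277.46; pay $1,570.00 → $4,707.46
Quarter 3: $4,707.46 +$132.00 interest = $4,839.46; pay $1,614.00 → $3,225.46

$3,225.46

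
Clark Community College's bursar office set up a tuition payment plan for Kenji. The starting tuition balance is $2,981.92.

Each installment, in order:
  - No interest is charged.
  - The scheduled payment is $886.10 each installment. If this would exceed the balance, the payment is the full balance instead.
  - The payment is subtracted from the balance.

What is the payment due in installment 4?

$323.62

Installment 1: opening $2,981.92; payment $886.10; balance $2,095.82
Installment 2: opening $2,095.82; payment $886.10; balance $1,209.72
Installment 3: opening $1,209.72; payment $886.10; balance $323.62
Installment 4: opening $323.62; payment $323.62; balance $0.00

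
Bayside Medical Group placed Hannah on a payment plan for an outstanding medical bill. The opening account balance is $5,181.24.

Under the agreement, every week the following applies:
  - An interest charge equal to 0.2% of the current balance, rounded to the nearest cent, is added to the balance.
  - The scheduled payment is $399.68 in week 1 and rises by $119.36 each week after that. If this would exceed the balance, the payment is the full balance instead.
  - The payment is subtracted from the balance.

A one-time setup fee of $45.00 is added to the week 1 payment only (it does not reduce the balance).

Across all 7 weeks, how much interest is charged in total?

$47.75

Week 1: opening $5,181.24; interest $10.36 → $5,191.60; payment $399.68 (+ $45.00 fee); balance $4,791.92
Week 2: opening $4,791.92; interest $9.58 → $4,801.50; payment $519.04; balance $4,282.46
Week 3: opening $4,282.46; interest $8.56 → $4,291.02; payment $638.40; balance $3,652.62
Week 4: opening $3,652.62; interest $7.31 → $3,659.93; payment $757.76; balance $2,902.17
Week 5: opening $2,902.17; interest $5.80 → $2,907.97; payment $877.12; balance $2,030.85
Week 6: opening $2,030.85; interest $4.06 → $2,034.91; payment $996.48; balance $1,038.43
Week 7: opening $1,038.43; interest $2.08 → $1,040.51; payment $1,040.51; balance $0.00
Total interest: $10.36 + $9.58 + $8.56 + $7.31 + $5.80 + $4.06 + $2.08 = $47.75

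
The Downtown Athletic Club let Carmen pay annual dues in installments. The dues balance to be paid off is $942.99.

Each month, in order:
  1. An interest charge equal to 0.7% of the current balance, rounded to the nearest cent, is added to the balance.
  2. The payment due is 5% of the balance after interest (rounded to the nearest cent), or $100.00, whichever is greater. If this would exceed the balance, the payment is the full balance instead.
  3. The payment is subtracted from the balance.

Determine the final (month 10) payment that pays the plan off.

$79.04

Month 1: opening $942.99; interest $6.60 → $949.59; payment $100.00; balance $849.59
Month 2: opening $849.59; interest $5.95 → $855.54; payment $100.00; balance $755.54
Month 3: opening $755.54; interest $5.29 → $760.83; payment $100.00; balance $660.83
Month 4: opening $660.83; interest $4.63 → $665.46; payment $100.00; balance $565.46
Month 5: opening $565.46; interest $3.96 → $569.42; payment $100.00; balance $469.42
Month 6: opening $469.42; interest $3.29 → $472.71; payment $100.00; balance $372.71
Month 7: opening $372.71; interest $2.61 → $375.32; payment $100.00; balance $275.32
Month 8: opening $275.32; interest $1.93 → $277.25; payment $100.00; balance $177.25
Month 9: opening $177.25; interest $1.24 → $178.49; payment $100.00; balance $78.49
Month 10: opening $78.49; interest $0.55 → $79.04; payment $79.04; balance $0.00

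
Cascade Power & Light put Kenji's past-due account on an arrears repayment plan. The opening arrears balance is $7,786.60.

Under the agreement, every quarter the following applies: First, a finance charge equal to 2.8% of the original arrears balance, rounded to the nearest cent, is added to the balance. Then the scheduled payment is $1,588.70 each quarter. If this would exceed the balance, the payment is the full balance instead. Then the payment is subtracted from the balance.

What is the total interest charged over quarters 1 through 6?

Quarter 1: $7,786.60 +$218.02 interest = $8,004.62; pay $1,588.70 → $6,415.92
Quarter 2: $6,415.92 +$218.02 interest = $6,633.94; pay $1,588.70 → $5,045.24
Quarter 3: $5,045.24 +$218.02 interest = $5,263.26; pay $1,588.70 → $3,674.56
Quarter 4: $3,674.56 +$218.02 interest = $3,892.58; pay $1,588.70 → $2,303.88
Quarter 5: $2,303.88 +$218.02 interest = $2,521.90; pay $1,588.70 → $933.20
Quarter 6: $933.20 +$218.02 interest = $1,151.22; pay $1,151.22 → $0.00
Total interest: $218.02 + $218.02 + $218.02 + $218.02 + $218.02 + $218.02 = $1,308.12

$1,308.12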